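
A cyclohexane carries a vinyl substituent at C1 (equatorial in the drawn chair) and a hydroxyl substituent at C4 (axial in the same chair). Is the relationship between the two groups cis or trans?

C1 and C4 have opposite parity, so their axial bonds point in opposite directions.
With opposite-parity carbons, two substituents on the same face are one axial and one equatorial; opposite faces give both axial or both equatorial.
Here the groups are equatorial/axial → same face → cis.

cis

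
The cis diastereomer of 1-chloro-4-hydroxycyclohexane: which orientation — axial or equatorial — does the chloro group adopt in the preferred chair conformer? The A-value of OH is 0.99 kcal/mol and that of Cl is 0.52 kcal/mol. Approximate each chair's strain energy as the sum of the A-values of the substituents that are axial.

C1 and C4 have opposite parity, so for the cis isomer the two substituents are one axial and one equatorial in each chair.
Chair I (hydroxyl axial, chloro equatorial): E = 0.99 kcal/mol.
Chair II (hydroxyl equatorial, chloro axial): E = 0.52 kcal/mol.
Chair II is the more stable (lower-energy) conformer, and in that chair the chloro group is axial.

axial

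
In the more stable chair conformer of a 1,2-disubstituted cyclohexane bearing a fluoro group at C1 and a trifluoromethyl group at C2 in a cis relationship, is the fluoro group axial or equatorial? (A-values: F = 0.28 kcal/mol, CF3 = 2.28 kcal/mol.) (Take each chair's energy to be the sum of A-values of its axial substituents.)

C1 and C2 have opposite parity, so for the cis isomer the two substituents are one axial and one equatorial in each chair.
Chair I (fluoro axial, trifluoromethyl equatorial): E = 0.28 kcal/mol.
Chair II (fluoro equatorial, trifluoromethyl axial): E = 2.28 kcal/mol.
Chair I is the more stable (lower-energy) conformer, and in that chair the fluoro group is axial.

axial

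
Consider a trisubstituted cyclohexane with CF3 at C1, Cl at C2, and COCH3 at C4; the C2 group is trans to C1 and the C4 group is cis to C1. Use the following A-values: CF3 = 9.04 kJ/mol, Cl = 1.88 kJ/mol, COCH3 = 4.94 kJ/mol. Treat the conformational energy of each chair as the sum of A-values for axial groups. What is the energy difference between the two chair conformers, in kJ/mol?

5.98 kJ/mol

Chair I (trifluoromethyl axial, chloro axial, acetyl equatorial): E = 10.92 kJ/mol.
Chair II (trifluoromethyl equatorial, chloro equatorial, acetyl axial): E = 4.94 kJ/mol.
ΔE = 10.92 − 4.94 = 5.98 kJ/mol; chair II is more stable.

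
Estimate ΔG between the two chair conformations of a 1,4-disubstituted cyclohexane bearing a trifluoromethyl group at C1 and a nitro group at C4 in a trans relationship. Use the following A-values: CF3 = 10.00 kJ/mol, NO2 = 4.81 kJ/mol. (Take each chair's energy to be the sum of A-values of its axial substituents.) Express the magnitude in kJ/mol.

C1 and C4 have opposite parity, so for the trans isomer the two substituents are e,e in one chair and a,a in the other.
Chair I (trifluoromethyl axial, nitro axial): E = 14.81 kJ/mol.
Chair II (trifluoromethyl equatorial, nitro equatorial): E = 0.00 kJ/mol.
ΔE = 14.81 − 0.00 = 14.81 kJ/mol; chair II is more stable.

14.81 kJ/mol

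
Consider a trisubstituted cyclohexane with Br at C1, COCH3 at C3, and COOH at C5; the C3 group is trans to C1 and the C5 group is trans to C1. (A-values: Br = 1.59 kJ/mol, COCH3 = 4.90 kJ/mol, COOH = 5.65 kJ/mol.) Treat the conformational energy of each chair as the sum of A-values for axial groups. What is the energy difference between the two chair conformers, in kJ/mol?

8.96 kJ/mol

Chair I (bromo axial, acetyl equatorial, carboxyl equatorial): E = 1.59 kJ/mol.
Chair II (bromo equatorial, acetyl axial, carboxyl axial): E = 10.55 kJ/mol.
ΔE = 10.55 − 1.59 = 8.96 kJ/mol; chair I is more stable.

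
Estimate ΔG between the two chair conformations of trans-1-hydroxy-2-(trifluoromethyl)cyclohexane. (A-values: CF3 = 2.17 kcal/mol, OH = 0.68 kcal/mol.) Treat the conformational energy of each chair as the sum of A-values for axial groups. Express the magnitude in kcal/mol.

C1 and C2 have opposite parity, so for the trans isomer the two substituents are e,e in one chair and a,a in the other.
Chair I (trifluoromethyl axial, hydroxyl axial): E = 2.85 kcal/mol.
Chair II (trifluoromethyl equatorial, hydroxyl equatorial): E = 0.00 kcal/mol.
ΔE = 2.85 − 0.00 = 2.85 kcal/mol; chair II is more stable.

2.85 kcal/mol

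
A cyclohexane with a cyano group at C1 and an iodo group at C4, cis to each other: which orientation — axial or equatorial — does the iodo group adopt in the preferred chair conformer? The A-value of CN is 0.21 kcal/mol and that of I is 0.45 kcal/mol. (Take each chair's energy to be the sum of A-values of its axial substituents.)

C1 and C4 have opposite parity, so for the cis isomer the two substituents are one axial and one equatorial in each chair.
Chair I (cyano axial, iodo equatorial): E = 0.21 kcal/mol.
Chair II (cyano equatorial, iodo axial): E = 0.45 kcal/mol.
Chair I is the more stable (lower-energy) conformer, and in that chair the iodo group is equatorial.

equatorial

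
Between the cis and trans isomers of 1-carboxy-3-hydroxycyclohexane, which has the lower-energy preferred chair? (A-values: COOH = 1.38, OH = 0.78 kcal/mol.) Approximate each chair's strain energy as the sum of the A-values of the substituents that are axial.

At 1,3 positions (parity same): cis → (e,e or a,a); trans → (a,e or e,a).
Best chair for cis: E = 0.00 kcal/mol; best chair for trans: E = 0.78 kcal/mol.
The cis isomer is lower by 0.78 kcal/mol.

cis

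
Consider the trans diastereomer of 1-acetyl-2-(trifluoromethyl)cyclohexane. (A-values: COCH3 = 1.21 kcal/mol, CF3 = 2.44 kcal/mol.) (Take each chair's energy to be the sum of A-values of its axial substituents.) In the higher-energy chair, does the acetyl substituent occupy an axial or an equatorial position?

axial

C1 and C2 have opposite parity, so for the trans isomer the two substituents are e,e in one chair and a,a in the other.
Chair I (acetyl axial, trifluoromethyl axial): E = 3.65 kcal/mol.
Chair II (acetyl equatorial, trifluoromethyl equatorial): E = 0.00 kcal/mol.
Chair I is the less stable (higher-energy) conformer, and in that chair the acetyl group is axial.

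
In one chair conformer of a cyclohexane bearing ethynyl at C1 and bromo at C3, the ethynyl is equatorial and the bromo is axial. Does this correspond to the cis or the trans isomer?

trans

C1 and C3 have the same parity, so their axial bonds point in the same direction.
With same-parity carbons, two substituents on the same face are both axial or both equatorial; opposite faces give one of each.
Here the groups are equatorial/axial → opposite face → trans.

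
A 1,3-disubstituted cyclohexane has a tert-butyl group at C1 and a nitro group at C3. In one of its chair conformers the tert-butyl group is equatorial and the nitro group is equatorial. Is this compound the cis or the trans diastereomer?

cis

C1 and C3 have the same parity, so their axial bonds point in the same direction.
With same-parity carbons, two substituents on the same face are both axial or both equatorial; opposite faces give one of each.
Here the groups are equatorial/equatorial → same face → cis.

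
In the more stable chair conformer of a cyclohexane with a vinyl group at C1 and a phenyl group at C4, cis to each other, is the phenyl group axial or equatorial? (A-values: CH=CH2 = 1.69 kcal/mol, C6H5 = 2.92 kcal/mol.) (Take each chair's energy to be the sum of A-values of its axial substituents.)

C1 and C4 have opposite parity, so for the cis isomer the two substituents are one axial and one equatorial in each chair.
Chair I (vinyl axial, phenyl equatorial): E = 1.69 kcal/mol.
Chair II (vinyl equatorial, phenyl axial): E = 2.92 kcal/mol.
Chair I is the more stable (lower-energy) conformer, and in that chair the phenyl group is equatorial.

equatorial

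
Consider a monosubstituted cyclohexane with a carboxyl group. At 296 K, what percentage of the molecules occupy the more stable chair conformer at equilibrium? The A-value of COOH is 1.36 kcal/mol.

One chair has the carboxyl group axial (E = 1.36 kcal/mol) and the other has it equatorial (E = 0).
ΔG = 1.36 kcal/mol between the two chairs.
K = exp(ΔG/RT) with R = 1.987×10⁻³ kcal mol⁻¹ K⁻¹ and T = 296 K gives K ≈ 10.1.
Fraction in the lower-energy chair = K/(K+1) = 91.0%.

91.0%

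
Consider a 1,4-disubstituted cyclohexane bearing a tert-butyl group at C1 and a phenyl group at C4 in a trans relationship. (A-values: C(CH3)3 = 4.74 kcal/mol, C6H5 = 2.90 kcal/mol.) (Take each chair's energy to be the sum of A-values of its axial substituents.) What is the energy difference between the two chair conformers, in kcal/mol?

C1 and C4 have opposite parity, so for the trans isomer the two substituents are e,e in one chair and a,a in the other.
Chair I (tert-butyl axial, phenyl axial): E = 7.64 kcal/mol.
Chair II (tert-butyl equatorial, phenyl equatorial): E = 0.00 kcal/mol.
ΔE = 7.64 − 0.00 = 7.64 kcal/mol; chair II is more stable.

7.64 kcal/mol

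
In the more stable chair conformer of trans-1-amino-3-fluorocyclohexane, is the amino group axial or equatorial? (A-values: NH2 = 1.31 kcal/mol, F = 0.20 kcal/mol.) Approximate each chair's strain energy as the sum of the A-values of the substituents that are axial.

C1 and C3 have the same parity, so for the trans isomer the two substituents are one axial and one equatorial in each chair.
Chair I (amino axial, fluoro equatorial): E = 1.31 kcal/mol.
Chair II (amino equatorial, fluoro axial): E = 0.20 kcal/mol.
Chair II is the more stable (lower-energy) conformer, and in that chair the amino group is equatorial.

equatorial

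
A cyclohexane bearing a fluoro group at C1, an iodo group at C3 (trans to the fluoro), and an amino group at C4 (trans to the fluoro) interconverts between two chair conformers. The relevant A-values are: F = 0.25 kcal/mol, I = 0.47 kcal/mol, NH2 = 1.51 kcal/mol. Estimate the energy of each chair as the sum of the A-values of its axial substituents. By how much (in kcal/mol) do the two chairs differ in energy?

1.29 kcal/mol

Chair I (fluoro axial, iodo equatorial, amino axial): E = 1.76 kcal/mol.
Chair II (fluoro equatorial, iodo axial, amino equatorial): E = 0.47 kcal/mol.
ΔE = 1.76 − 0.47 = 1.29 kcal/mol; chair II is more stable.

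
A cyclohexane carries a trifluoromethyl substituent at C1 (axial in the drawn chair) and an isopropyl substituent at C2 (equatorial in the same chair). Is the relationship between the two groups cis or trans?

C1 and C2 have opposite parity, so their axial bonds point in opposite directions.
With opposite-parity carbons, two substituents on the same face are one axial and one equatorial; opposite faces give both axial or both equatorial.
Here the groups are axial/equatorial → same face → cis.

cis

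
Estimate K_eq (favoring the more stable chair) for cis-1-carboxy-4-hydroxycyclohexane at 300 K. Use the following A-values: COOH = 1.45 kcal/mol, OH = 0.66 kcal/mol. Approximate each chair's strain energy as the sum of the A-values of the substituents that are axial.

K ≈ 3.76

C1 and C4 have opposite parity, so for the cis isomer the two substituents are one axial and one equatorial in each chair.
Chair I (carboxyl axial, hydroxyl equatorial): E = 1.45 kcal/mol; chair II (carboxyl equatorial, hydroxyl axial): E = 0.66 kcal/mol.
ΔG = 0.79 kcal/mol between the two chairs.
K = exp(ΔG/RT) with R = 1.987×10⁻³ kcal mol⁻¹ K⁻¹ and T = 300 K gives K ≈ 3.76.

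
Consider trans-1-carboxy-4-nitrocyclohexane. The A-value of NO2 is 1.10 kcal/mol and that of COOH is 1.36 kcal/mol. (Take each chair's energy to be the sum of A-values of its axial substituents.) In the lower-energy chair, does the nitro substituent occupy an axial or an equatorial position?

equatorial

C1 and C4 have opposite parity, so for the trans isomer the two substituents are e,e in one chair and a,a in the other.
Chair I (nitro axial, carboxyl axial): E = 2.46 kcal/mol.
Chair II (nitro equatorial, carboxyl equatorial): E = 0.00 kcal/mol.
Chair II is the more stable (lower-energy) conformer, and in that chair the nitro group is equatorial.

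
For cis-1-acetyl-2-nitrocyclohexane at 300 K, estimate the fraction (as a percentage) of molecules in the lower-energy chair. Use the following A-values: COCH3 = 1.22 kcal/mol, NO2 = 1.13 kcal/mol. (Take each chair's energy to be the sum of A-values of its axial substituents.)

53.8%

C1 and C2 have opposite parity, so for the cis isomer the two substituents are one axial and one equatorial in each chair.
Chair I (acetyl axial, nitro equatorial): E = 1.22 kcal/mol; chair II (acetyl equatorial, nitro axial): E = 1.13 kcal/mol.
ΔG = 0.09 kcal/mol between the two chairs.
K = exp(ΔG/RT) with R = 1.987×10⁻³ kcal mol⁻¹ K⁻¹ and T = 300 K gives K ≈ 1.16.
Fraction in the lower-energy chair = K/(K+1) = 53.8%.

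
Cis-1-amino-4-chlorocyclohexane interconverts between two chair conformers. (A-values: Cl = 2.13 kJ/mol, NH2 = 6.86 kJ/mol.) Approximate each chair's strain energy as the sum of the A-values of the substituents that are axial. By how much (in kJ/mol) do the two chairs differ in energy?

4.73 kJ/mol

C1 and C4 have opposite parity, so for the cis isomer the two substituents are one axial and one equatorial in each chair.
Chair I (chloro axial, amino equatorial): E = 2.13 kJ/mol.
Chair II (chloro equatorial, amino axial): E = 6.86 kJ/mol.
ΔE = 6.86 − 2.13 = 4.73 kJ/mol; chair I is more stable.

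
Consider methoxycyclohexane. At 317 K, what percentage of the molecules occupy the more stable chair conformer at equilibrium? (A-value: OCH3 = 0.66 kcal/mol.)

74.0%

One chair has the methoxy group axial (E = 0.66 kcal/mol) and the other has it equatorial (E = 0).
ΔG = 0.66 kcal/mol between the two chairs.
K = exp(ΔG/RT) with R = 1.987×10⁻³ kcal mol⁻¹ K⁻¹ and T = 317 K gives K ≈ 2.85.
Fraction in the lower-energy chair = K/(K+1) = 74.0%.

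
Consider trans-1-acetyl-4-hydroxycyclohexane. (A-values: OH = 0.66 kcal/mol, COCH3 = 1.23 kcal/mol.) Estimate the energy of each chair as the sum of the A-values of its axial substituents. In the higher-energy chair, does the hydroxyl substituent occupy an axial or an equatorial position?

C1 and C4 have opposite parity, so for the trans isomer the two substituents are e,e in one chair and a,a in the other.
Chair I (hydroxyl axial, acetyl axial): E = 1.89 kcal/mol.
Chair II (hydroxyl equatorial, acetyl equatorial): E = 0.00 kcal/mol.
Chair I is the less stable (higher-energy) conformer, and in that chair the hydroxyl group is axial.

axial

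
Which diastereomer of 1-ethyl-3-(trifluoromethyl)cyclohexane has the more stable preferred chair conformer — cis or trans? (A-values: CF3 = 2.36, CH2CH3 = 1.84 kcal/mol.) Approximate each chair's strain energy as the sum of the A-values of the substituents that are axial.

cis

At 1,3 positions (parity same): cis → (e,e or a,a); trans → (a,e or e,a).
Best chair for cis: E = 0.00 kcal/mol; best chair for trans: E = 1.84 kcal/mol.
The cis isomer is lower by 1.84 kcal/mol.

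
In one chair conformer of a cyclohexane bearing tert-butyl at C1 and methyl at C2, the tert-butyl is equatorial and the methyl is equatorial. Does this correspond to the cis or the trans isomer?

trans

C1 and C2 have opposite parity, so their axial bonds point in opposite directions.
With opposite-parity carbons, two substituents on the same face are one axial and one equatorial; opposite faces give both axial or both equatorial.
Here the groups are equatorial/equatorial → opposite face → trans.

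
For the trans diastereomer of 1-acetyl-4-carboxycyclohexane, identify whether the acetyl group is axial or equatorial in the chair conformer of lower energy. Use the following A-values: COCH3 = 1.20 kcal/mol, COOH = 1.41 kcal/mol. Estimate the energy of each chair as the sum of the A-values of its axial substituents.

C1 and C4 have opposite parity, so for the trans isomer the two substituents are e,e in one chair and a,a in the other.
Chair I (acetyl axial, carboxyl axial): E = 2.61 kcal/mol.
Chair II (acetyl equatorial, carboxyl equatorial): E = 0.00 kcal/mol.
Chair II is the more stable (lower-energy) conformer, and in that chair the acetyl group is equatorial.

equatorial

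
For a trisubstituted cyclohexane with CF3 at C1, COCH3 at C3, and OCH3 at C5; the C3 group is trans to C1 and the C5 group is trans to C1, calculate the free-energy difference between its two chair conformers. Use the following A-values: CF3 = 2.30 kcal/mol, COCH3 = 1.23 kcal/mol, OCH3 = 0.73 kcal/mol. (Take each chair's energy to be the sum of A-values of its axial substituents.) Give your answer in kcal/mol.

0.34 kcal/mol

Chair I (trifluoromethyl axial, acetyl equatorial, methoxy equatorial): E = 2.30 kcal/mol.
Chair II (trifluoromethyl equatorial, acetyl axial, methoxy axial): E = 1.96 kcal/mol.
ΔE = 2.30 − 1.96 = 0.34 kcal/mol; chair II is more stable.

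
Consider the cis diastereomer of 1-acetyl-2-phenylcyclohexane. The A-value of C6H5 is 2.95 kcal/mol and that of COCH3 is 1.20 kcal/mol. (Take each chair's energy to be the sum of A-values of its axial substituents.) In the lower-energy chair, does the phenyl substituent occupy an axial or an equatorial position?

C1 and C2 have opposite parity, so for the cis isomer the two substituents are one axial and one equatorial in each chair.
Chair I (phenyl axial, acetyl equatorial): E = 2.95 kcal/mol.
Chair II (phenyl equatorial, acetyl axial): E = 1.20 kcal/mol.
Chair II is the more stable (lower-energy) conformer, and in that chair the phenyl group is equatorial.

equatorial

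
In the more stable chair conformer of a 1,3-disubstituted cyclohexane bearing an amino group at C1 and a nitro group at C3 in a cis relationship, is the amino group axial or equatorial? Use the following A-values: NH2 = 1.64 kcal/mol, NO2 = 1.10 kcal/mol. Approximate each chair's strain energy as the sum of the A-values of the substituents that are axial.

equatorial

C1 and C3 have the same parity, so for the cis isomer the two substituents are e,e in one chair and a,a in the other.
Chair I (amino axial, nitro axial): E = 2.74 kcal/mol.
Chair II (amino equatorial, nitro equatorial): E = 0.00 kcal/mol.
Chair II is the more stable (lower-energy) conformer, and in that chair the amino group is equatorial.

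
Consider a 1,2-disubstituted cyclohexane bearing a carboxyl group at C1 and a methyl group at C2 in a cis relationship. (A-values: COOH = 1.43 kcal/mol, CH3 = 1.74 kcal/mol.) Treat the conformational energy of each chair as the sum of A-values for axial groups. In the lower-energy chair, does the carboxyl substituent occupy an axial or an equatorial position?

axial

C1 and C2 have opposite parity, so for the cis isomer the two substituents are one axial and one equatorial in each chair.
Chair I (carboxyl axial, methyl equatorial): E = 1.43 kcal/mol.
Chair II (carboxyl equatorial, methyl axial): E = 1.74 kcal/mol.
Chair I is the more stable (lower-energy) conformer, and in that chair the carboxyl group is axial.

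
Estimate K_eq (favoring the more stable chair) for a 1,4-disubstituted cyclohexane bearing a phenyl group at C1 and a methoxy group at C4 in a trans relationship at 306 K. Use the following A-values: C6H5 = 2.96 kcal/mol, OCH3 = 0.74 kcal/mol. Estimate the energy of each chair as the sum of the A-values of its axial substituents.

C1 and C4 have opposite parity, so for the trans isomer the two substituents are e,e in one chair and a,a in the other.
Chair I (phenyl axial, methoxy axial): E = 3.70 kcal/mol; chair II (phenyl equatorial, methoxy equatorial): E = 0.00 kcal/mol.
ΔG = 3.70 kcal/mol between the two chairs.
K = exp(ΔG/RT) with R = 1.987×10⁻³ kcal mol⁻¹ K⁻¹ and T = 306 K gives K ≈ 439.

K ≈ 439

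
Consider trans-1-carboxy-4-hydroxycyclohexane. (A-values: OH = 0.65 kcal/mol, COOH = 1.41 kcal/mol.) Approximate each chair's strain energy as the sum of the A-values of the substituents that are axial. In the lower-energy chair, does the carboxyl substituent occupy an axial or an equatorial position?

equatorial

C1 and C4 have opposite parity, so for the trans isomer the two substituents are e,e in one chair and a,a in the other.
Chair I (hydroxyl axial, carboxyl axial): E = 2.06 kcal/mol.
Chair II (hydroxyl equatorial, carboxyl equatorial): E = 0.00 kcal/mol.
Chair II is the more stable (lower-energy) conformer, and in that chair the carboxyl group is equatorial.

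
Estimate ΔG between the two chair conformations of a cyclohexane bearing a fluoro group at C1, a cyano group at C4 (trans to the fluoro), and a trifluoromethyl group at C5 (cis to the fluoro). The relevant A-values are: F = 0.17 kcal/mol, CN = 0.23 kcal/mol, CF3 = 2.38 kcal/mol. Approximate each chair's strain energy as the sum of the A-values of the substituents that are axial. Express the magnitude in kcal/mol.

2.78 kcal/mol

Chair I (fluoro axial, cyano axial, trifluoromethyl axial): E = 2.78 kcal/mol.
Chair II (fluoro equatorial, cyano equatorial, trifluoromethyl equatorial): E = 0.00 kcal/mol.
ΔE = 2.78 − 0.00 = 2.78 kcal/mol; chair II is more stable.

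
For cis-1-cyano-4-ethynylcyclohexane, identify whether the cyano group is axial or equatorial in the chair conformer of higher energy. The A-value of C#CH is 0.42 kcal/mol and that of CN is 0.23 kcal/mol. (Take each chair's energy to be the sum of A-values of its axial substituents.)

C1 and C4 have opposite parity, so for the cis isomer the two substituents are one axial and one equatorial in each chair.
Chair I (ethynyl axial, cyano equatorial): E = 0.42 kcal/mol.
Chair II (ethynyl equatorial, cyano axial): E = 0.23 kcal/mol.
Chair I is the less stable (higher-energy) conformer, and in that chair the cyano group is equatorial.

equatorial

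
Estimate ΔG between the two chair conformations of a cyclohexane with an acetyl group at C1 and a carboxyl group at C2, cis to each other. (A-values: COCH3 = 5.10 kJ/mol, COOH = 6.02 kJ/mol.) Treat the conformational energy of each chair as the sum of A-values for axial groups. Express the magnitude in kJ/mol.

C1 and C2 have opposite parity, so for the cis isomer the two substituents are one axial and one equatorial in each chair.
Chair I (acetyl axial, carboxyl equatorial): E = 5.10 kJ/mol.
Chair II (acetyl equatorial, carboxyl axial): E = 6.02 kJ/mol.
ΔE = 6.02 − 5.10 = 0.92 kJ/mol; chair I is more stable.

0.92 kJ/mol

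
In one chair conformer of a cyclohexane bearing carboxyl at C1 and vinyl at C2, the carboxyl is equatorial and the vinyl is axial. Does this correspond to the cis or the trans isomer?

cis

C1 and C2 have opposite parity, so their axial bonds point in opposite directions.
With opposite-parity carbons, two substituents on the same face are one axial and one equatorial; opposite faces give both axial or both equatorial.
Here the groups are equatorial/axial → same face → cis.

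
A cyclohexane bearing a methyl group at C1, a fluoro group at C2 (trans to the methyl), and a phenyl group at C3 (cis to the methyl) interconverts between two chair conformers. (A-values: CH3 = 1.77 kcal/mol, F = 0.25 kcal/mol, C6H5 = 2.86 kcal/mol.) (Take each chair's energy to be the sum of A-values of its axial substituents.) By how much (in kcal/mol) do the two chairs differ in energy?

4.88 kcal/mol

Chair I (methyl axial, fluoro axial, phenyl axial): E = 4.88 kcal/mol.
Chair II (methyl equatorial, fluoro equatorial, phenyl equatorial): E = 0.00 kcal/mol.
ΔE = 4.88 − 0.00 = 4.88 kcal/mol; chair II is more stable.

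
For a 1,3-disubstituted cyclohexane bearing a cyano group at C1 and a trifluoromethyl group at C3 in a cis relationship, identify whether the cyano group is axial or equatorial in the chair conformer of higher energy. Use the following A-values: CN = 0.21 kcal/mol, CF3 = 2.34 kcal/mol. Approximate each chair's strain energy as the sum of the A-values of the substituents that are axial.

C1 and C3 have the same parity, so for the cis isomer the two substituents are e,e in one chair and a,a in the other.
Chair I (cyano axial, trifluoromethyl axial): E = 2.55 kcal/mol.
Chair II (cyano equatorial, trifluoromethyl equatorial): E = 0.00 kcal/mol.
Chair I is the less stable (higher-energy) conformer, and in that chair the cyano group is axial.

axial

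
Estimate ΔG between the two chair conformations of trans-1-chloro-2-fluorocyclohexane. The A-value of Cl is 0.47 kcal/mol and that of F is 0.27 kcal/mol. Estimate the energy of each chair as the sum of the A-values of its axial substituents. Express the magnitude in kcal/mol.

C1 and C2 have opposite parity, so for the trans isomer the two substituents are e,e in one chair and a,a in the other.
Chair I (chloro axial, fluoro axial): E = 0.74 kcal/mol.
Chair II (chloro equatorial, fluoro equatorial): E = 0.00 kcal/mol.
ΔE = 0.74 − 0.00 = 0.74 kcal/mol; chair II is more stable.

0.74 kcal/mol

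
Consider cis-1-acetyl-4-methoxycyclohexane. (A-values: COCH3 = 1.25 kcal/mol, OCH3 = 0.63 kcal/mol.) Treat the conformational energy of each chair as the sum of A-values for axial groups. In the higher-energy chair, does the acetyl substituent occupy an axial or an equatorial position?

C1 and C4 have opposite parity, so for the cis isomer the two substituents are one axial and one equatorial in each chair.
Chair I (acetyl axial, methoxy equatorial): E = 1.25 kcal/mol.
Chair II (acetyl equatorial, methoxy axial): E = 0.63 kcal/mol.
Chair I is the less stable (higher-energy) conformer, and in that chair the acetyl group is axial.

axial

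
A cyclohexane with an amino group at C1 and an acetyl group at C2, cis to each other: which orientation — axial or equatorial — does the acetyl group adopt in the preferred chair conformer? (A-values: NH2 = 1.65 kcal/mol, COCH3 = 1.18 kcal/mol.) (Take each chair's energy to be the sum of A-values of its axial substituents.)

axial

C1 and C2 have opposite parity, so for the cis isomer the two substituents are one axial and one equatorial in each chair.
Chair I (amino axial, acetyl equatorial): E = 1.65 kcal/mol.
Chair II (amino equatorial, acetyl axial): E = 1.18 kcal/mol.
Chair II is the more stable (lower-energy) conformer, and in that chair the acetyl group is axial.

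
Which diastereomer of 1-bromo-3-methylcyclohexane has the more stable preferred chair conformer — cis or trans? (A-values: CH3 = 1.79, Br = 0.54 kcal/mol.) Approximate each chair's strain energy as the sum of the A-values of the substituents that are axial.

At 1,3 positions (parity same): cis → (e,e or a,a); trans → (a,e or e,a).
Best chair for cis: E = 0.00 kcal/mol; best chair for trans: E = 0.54 kcal/mol.
The cis isomer is lower by 0.54 kcal/mol.

cis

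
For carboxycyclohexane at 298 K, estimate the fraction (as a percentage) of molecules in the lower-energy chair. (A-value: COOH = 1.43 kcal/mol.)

One chair has the carboxyl group axial (E = 1.43 kcal/mol) and the other has it equatorial (E = 0).
ΔG = 1.43 kcal/mol between the two chairs.
K = exp(ΔG/RT) with R = 1.987×10⁻³ kcal mol⁻¹ K⁻¹ and T = 298 K gives K ≈ 11.2.
Fraction in the lower-energy chair = K/(K+1) = 91.8%.

91.8%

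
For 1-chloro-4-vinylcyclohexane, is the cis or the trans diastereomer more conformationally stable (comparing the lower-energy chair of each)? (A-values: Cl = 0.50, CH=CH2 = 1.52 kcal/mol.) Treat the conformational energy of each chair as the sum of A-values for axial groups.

trans

At 1,4 positions (parity opposite): cis → (a,e or e,a); trans → (e,e or a,a).
Best chair for cis: E = 0.50 kcal/mol; best chair for trans: E = 0.00 kcal/mol.
The trans isomer is lower by 0.50 kcal/mol.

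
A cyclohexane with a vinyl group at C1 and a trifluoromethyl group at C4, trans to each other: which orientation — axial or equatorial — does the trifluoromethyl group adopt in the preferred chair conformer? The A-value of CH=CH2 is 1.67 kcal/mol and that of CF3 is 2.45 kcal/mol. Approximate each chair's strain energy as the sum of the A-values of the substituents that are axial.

equatorial

C1 and C4 have opposite parity, so for the trans isomer the two substituents are e,e in one chair and a,a in the other.
Chair I (vinyl axial, trifluoromethyl axial): E = 4.12 kcal/mol.
Chair II (vinyl equatorial, trifluoromethyl equatorial): E = 0.00 kcal/mol.
Chair II is the more stable (lower-energy) conformer, and in that chair the trifluoromethyl group is equatorial.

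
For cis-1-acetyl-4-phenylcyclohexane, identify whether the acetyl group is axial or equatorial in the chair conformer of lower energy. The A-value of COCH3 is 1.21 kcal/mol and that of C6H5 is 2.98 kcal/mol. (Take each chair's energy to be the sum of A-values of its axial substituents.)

C1 and C4 have opposite parity, so for the cis isomer the two substituents are one axial and one equatorial in each chair.
Chair I (acetyl axial, phenyl equatorial): E = 1.21 kcal/mol.
Chair II (acetyl equatorial, phenyl axial): E = 2.98 kcal/mol.
Chair I is the more stable (lower-energy) conformer, and in that chair the acetyl group is axial.

axial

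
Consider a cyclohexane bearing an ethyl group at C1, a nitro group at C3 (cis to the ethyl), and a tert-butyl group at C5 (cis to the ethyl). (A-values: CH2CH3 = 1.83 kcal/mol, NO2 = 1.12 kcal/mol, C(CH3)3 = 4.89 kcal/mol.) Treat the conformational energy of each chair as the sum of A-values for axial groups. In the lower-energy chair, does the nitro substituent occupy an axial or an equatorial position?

equatorial

Chair I (ethyl axial, nitro axial, tert-butyl axial): E = 7.84 kcal/mol.
Chair II (ethyl equatorial, nitro equatorial, tert-butyl equatorial): E = 0.00 kcal/mol.
Chair II is the more stable (lower-energy) conformer, and in that chair the nitro group is equatorial.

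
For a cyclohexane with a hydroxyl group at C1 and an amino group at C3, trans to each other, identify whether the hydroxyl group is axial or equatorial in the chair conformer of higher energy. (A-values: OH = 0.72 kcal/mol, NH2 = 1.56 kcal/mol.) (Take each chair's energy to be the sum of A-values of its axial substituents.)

C1 and C3 have the same parity, so for the trans isomer the two substituents are one axial and one equatorial in each chair.
Chair I (hydroxyl axial, amino equatorial): E = 0.72 kcal/mol.
Chair II (hydroxyl equatorial, amino axial): E = 1.56 kcal/mol.
Chair II is the less stable (higher-energy) conformer, and in that chair the hydroxyl group is equatorial.

equatorial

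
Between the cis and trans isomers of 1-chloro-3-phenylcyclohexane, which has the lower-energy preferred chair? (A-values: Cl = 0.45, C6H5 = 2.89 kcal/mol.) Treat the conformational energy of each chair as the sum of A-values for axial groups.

cis

At 1,3 positions (parity same): cis → (e,e or a,a); trans → (a,e or e,a).
Best chair for cis: E = 0.00 kcal/mol; best chair for trans: E = 0.45 kcal/mol.
The cis isomer is lower by 0.45 kcal/mol.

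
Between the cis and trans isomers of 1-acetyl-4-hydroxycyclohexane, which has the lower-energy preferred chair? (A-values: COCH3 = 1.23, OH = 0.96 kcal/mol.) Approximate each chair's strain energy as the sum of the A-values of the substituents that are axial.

At 1,4 positions (parity opposite): cis → (a,e or e,a); trans → (e,e or a,a).
Best chair for cis: E = 0.96 kcal/mol; best chair for trans: E = 0.00 kcal/mol.
The trans isomer is lower by 0.96 kcal/mol.

trans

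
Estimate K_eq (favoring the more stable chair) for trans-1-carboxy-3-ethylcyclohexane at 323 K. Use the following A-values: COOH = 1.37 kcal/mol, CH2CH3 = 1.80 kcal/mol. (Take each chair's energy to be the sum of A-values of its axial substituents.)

K ≈ 1.95

C1 and C3 have the same parity, so for the trans isomer the two substituents are one axial and one equatorial in each chair.
Chair I (carboxyl axial, ethyl equatorial): E = 1.37 kcal/mol; chair II (carboxyl equatorial, ethyl axial): E = 1.80 kcal/mol.
ΔG = 0.43 kcal/mol between the two chairs.
K = exp(ΔG/RT) with R = 1.987×10⁻³ kcal mol⁻¹ K⁻¹ and T = 323 K gives K ≈ 1.95.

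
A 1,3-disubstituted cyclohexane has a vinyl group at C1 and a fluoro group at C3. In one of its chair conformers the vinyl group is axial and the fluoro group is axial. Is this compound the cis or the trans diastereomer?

C1 and C3 have the same parity, so their axial bonds point in the same direction.
With same-parity carbons, two substituents on the same face are both axial or both equatorial; opposite faces give one of each.
Here the groups are axial/axial → same face → cis.

cis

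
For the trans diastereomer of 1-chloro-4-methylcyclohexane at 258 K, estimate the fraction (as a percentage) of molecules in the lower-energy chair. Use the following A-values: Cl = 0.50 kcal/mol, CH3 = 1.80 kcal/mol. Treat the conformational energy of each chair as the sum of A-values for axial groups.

98.9%

C1 and C4 have opposite parity, so for the trans isomer the two substituents are e,e in one chair and a,a in the other.
Chair I (chloro axial, methyl axial): E = 2.30 kcal/mol; chair II (chloro equatorial, methyl equatorial): E = 0.00 kcal/mol.
ΔG = 2.30 kcal/mol between the two chairs.
K = exp(ΔG/RT) with R = 1.987×10⁻³ kcal mol⁻¹ K⁻¹ and T = 258 K gives K ≈ 88.8.
Fraction in the lower-energy chair = K/(K+1) = 98.9%.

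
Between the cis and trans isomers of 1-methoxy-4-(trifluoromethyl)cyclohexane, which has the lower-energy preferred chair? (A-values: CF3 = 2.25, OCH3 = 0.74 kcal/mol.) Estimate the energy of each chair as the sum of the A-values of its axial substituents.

trans

At 1,4 positions (parity opposite): cis → (a,e or e,a); trans → (e,e or a,a).
Best chair for cis: E = 0.74 kcal/mol; best chair for trans: E = 0.00 kcal/mol.
The trans isomer is lower by 0.74 kcal/mol.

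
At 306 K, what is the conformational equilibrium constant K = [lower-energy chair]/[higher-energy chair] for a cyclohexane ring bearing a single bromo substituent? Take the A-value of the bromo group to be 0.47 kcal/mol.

K ≈ 2.17

One chair has the bromo group axial (E = 0.47 kcal/mol) and the other has it equatorial (E = 0).
ΔG = 0.47 kcal/mol between the two chairs.
K = exp(ΔG/RT) with R = 1.987×10⁻³ kcal mol⁻¹ K⁻¹ and T = 306 K gives K ≈ 2.17.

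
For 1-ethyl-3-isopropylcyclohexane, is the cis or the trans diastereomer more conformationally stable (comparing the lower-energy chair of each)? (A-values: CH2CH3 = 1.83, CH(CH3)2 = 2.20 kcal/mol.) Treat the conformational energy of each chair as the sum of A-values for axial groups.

At 1,3 positions (parity same): cis → (e,e or a,a); trans → (a,e or e,a).
Best chair for cis: E = 0.00 kcal/mol; best chair for trans: E = 1.83 kcal/mol.
The cis isomer is lower by 1.83 kcal/mol.

cis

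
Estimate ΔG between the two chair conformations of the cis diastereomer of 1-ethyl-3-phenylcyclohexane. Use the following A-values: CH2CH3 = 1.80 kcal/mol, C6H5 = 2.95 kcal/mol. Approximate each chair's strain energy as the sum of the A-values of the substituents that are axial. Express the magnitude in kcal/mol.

C1 and C3 have the same parity, so for the cis isomer the two substituents are e,e in one chair and a,a in the other.
Chair I (ethyl axial, phenyl axial): E = 4.75 kcal/mol.
Chair II (ethyl equatorial, phenyl equatorial): E = 0.00 kcal/mol.
ΔE = 4.75 − 0.00 = 4.75 kcal/mol; chair II is more stable.

4.75 kcal/mol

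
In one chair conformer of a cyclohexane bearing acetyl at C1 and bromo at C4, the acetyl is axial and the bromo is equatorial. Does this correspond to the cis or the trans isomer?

C1 and C4 have opposite parity, so their axial bonds point in opposite directions.
With opposite-parity carbons, two substituents on the same face are one axial and one equatorial; opposite faces give both axial or both equatorial.
Here the groups are axial/equatorial → same face → cis.

cis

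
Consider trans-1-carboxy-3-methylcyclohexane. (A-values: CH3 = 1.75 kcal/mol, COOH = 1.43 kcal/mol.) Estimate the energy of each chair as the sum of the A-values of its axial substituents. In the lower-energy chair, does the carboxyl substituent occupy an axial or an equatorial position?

axial

C1 and C3 have the same parity, so for the trans isomer the two substituents are one axial and one equatorial in each chair.
Chair I (methyl axial, carboxyl equatorial): E = 1.75 kcal/mol.
Chair II (methyl equatorial, carboxyl axial): E = 1.43 kcal/mol.
Chair II is the more stable (lower-energy) conformer, and in that chair the carboxyl group is axial.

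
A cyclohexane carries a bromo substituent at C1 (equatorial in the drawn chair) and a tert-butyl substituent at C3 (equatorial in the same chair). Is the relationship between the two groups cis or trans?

cis

C1 and C3 have the same parity, so their axial bonds point in the same direction.
With same-parity carbons, two substituents on the same face are both axial or both equatorial; opposite faces give one of each.
Here the groups are equatorial/equatorial → same face → cis.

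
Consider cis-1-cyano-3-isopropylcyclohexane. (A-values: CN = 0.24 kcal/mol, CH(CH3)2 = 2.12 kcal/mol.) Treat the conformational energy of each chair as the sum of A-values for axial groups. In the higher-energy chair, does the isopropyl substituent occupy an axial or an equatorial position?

C1 and C3 have the same parity, so for the cis isomer the two substituents are e,e in one chair and a,a in the other.
Chair I (cyano axial, isopropyl axial): E = 2.36 kcal/mol.
Chair II (cyano equatorial, isopropyl equatorial): E = 0.00 kcal/mol.
Chair I is the less stable (higher-energy) conformer, and in that chair the isopropyl group is axial.

axial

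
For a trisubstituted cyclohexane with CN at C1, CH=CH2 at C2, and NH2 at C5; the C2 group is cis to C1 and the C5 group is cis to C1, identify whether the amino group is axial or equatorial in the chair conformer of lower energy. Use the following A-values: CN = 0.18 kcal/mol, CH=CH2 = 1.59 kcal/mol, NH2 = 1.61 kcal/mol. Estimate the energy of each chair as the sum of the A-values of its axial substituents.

Chair I (cyano axial, vinyl equatorial, amino axial): E = 1.79 kcal/mol.
Chair II (cyano equatorial, vinyl axial, amino equatorial): E = 1.59 kcal/mol.
Chair II is the more stable (lower-energy) conformer, and in that chair the amino group is equatorial.

equatorial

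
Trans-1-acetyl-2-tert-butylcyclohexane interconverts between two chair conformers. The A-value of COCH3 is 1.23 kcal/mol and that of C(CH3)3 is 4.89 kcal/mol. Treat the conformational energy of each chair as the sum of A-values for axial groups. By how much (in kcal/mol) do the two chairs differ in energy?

C1 and C2 have opposite parity, so for the trans isomer the two substituents are e,e in one chair and a,a in the other.
Chair I (acetyl axial, tert-butyl axial): E = 6.12 kcal/mol.
Chair II (acetyl equatorial, tert-butyl equatorial): E = 0.00 kcal/mol.
ΔE = 6.12 − 0.00 = 6.12 kcal/mol; chair II is more stable.

6.12 kcal/mol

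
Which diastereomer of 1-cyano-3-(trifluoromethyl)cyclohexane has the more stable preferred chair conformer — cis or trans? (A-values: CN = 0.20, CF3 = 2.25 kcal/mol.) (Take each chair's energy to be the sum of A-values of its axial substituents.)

cis

At 1,3 positions (parity same): cis → (e,e or a,a); trans → (a,e or e,a).
Best chair for cis: E = 0.00 kcal/mol; best chair for trans: E = 0.20 kcal/mol.
The cis isomer is lower by 0.20 kcal/mol.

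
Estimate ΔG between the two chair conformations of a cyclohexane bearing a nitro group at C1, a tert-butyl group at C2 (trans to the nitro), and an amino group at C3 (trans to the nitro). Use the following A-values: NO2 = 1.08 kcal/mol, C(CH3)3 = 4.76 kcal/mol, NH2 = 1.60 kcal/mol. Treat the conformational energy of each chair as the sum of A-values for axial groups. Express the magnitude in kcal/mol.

Chair I (nitro axial, tert-butyl axial, amino equatorial): E = 5.84 kcal/mol.
Chair II (nitro equatorial, tert-butyl equatorial, amino axial): E = 1.60 kcal/mol.
ΔE = 5.84 − 1.60 = 4.24 kcal/mol; chair II is more stable.

4.24 kcal/mol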